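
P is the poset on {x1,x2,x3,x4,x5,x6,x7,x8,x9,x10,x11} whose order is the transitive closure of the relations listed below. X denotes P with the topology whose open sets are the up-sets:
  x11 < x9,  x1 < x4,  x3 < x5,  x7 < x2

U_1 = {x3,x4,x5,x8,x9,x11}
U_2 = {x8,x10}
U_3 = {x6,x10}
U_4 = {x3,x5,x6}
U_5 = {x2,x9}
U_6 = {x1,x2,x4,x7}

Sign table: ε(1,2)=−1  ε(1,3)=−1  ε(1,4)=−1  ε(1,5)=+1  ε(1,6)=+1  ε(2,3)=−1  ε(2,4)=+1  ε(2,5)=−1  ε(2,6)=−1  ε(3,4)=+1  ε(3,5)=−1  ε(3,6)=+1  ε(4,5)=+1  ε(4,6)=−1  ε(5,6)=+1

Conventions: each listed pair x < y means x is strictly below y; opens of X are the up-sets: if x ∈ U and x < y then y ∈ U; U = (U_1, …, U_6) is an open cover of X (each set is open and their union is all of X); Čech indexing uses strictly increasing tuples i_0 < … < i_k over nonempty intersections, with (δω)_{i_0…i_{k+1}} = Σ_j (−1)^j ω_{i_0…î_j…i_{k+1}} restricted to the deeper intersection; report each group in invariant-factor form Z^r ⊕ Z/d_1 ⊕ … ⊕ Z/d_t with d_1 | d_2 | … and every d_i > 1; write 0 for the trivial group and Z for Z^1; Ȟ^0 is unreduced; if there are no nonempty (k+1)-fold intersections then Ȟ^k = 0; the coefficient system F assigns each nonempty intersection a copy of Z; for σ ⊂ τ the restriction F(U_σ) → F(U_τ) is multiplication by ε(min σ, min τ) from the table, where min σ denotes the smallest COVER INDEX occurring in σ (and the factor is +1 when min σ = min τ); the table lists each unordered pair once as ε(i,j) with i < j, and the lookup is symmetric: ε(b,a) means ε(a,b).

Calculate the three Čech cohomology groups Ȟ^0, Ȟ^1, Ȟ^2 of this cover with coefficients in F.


intersection data:
  U12={x8} U14={x3,x5} U15={x9} U16={x4} U23={x10} U34={x6} U56={x2}
C dims 6,7; δ0: rk 6, SNF 1^5·2
Ȟ^0 = (6 − 6) − 0 = 0, so Ȟ^0 ≅ 0
Ȟ^1 = (7 − 0) − 6 = 1 plus torsion [2], so Ȟ^1 ≅ Z ⊕ Z/2
Ȟ^2 = (0 − 0) − 0 = 0, so Ȟ^2 ≅ 0

Ȟ^0 ≅ 0,  Ȟ^1 ≅ Z ⊕ Z/2,  Ȟ^2 ≅ 0


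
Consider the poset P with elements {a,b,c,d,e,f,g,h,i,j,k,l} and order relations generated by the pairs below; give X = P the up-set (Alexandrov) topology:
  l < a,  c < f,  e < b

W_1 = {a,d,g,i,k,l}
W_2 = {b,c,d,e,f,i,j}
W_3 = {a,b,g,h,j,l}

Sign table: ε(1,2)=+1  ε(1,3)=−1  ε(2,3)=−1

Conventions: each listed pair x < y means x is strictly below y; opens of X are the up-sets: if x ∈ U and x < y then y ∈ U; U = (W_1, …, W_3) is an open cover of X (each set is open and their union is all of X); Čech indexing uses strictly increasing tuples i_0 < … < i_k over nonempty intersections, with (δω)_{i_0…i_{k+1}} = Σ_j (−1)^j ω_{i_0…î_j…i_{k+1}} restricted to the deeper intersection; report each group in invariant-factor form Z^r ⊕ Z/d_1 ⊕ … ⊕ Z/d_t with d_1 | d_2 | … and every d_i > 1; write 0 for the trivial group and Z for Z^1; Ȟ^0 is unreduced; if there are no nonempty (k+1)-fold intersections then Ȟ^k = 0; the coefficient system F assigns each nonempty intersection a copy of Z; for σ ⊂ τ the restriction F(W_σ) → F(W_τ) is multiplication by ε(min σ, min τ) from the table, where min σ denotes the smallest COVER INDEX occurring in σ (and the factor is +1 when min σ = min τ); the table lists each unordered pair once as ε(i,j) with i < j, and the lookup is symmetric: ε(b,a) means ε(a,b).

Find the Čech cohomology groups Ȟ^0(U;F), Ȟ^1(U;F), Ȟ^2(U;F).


cover nerve:
  W12={d,i} W13={a,g,l} W23={b,j}
C dims 3,3; δ0: rk 2, SNF 1^2
Ȟ^0: (3−2)−0=1 ⇒ Z
Ȟ^1: (3−0)−2=1 ⇒ Z
Ȟ^2: (0−0)−0=0 ⇒ 0

Ȟ^0 = Z; Ȟ^1 = Z; Ȟ^2 = 0


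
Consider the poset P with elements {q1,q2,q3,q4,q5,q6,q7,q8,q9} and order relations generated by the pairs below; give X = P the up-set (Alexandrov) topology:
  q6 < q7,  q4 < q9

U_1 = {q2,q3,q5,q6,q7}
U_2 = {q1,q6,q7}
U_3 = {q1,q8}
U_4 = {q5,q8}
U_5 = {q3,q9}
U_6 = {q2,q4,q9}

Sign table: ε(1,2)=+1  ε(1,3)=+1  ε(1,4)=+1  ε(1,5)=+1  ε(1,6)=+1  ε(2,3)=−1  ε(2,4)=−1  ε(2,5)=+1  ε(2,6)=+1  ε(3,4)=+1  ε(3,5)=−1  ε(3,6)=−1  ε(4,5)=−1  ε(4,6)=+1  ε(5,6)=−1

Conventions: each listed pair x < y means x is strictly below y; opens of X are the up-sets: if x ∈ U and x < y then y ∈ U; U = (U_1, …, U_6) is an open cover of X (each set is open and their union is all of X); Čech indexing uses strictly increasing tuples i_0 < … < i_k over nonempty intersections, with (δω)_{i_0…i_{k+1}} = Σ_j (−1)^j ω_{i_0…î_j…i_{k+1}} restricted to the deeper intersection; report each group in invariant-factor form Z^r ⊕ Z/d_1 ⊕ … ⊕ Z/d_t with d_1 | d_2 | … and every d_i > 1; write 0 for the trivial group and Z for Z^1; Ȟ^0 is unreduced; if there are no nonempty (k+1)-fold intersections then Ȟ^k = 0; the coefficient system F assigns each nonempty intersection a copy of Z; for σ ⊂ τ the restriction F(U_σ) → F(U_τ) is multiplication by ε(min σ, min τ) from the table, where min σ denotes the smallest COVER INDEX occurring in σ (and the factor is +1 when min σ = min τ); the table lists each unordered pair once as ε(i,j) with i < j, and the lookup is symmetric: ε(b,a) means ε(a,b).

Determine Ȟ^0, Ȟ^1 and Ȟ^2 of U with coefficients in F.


Ȟ^0 = 0,  Ȟ^1 = Z ⊕ Z/2,  Ȟ^2 = 0

nonempty overlaps:
  U12={q6,q7} U14={q5} U15={q3} U16={q2} U23={q1} U34={q8} U56={q9}
C dims 6,7; δ0: rk 6, SNF 1^5·2
degree 0: 6−6−0 = 0 → Ȟ^0 ≅ 0
degree 1: 7−0−6 = 1 plus torsion [2] → Ȟ^1 ≅ Z ⊕ Z/2
degree 2: 0−0−0 = 0 → Ȟ^2 ≅ 0


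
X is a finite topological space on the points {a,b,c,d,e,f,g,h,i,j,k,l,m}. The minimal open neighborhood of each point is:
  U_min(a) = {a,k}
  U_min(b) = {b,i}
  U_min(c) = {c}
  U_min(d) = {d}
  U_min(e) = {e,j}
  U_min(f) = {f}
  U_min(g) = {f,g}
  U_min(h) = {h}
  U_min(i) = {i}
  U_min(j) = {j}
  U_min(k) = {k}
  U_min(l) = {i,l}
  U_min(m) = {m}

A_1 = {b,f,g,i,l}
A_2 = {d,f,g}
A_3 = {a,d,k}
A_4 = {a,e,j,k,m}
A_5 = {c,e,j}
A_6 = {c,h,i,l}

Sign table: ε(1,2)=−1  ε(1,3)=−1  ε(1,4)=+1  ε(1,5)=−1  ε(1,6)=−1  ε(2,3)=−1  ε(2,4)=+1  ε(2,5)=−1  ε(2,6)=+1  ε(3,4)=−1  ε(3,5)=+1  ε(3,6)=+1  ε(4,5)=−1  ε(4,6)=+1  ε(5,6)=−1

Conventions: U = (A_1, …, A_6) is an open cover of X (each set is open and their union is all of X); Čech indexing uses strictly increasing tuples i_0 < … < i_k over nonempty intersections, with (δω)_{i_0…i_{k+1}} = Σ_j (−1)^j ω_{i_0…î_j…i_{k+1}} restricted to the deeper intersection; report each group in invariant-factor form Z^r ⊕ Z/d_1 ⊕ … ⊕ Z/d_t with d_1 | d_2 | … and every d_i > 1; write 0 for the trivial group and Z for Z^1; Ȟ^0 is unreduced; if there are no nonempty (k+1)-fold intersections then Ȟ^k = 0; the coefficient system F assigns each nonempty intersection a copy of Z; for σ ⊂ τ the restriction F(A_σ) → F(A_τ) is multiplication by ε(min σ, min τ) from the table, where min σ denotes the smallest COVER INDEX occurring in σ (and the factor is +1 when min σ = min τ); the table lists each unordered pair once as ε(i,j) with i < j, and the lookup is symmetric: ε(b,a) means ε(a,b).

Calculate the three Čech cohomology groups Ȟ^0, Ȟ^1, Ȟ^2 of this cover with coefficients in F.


Ȟ^0 = Z; Ȟ^1 = Z; Ȟ^2 = 0

intersection data:
  A12={f,g} A16={i,l} A23={d} A34={a,k} A45={e,j} A56={c}
C dims 6,6; δ0: rk 5, SNF 1^5
Ȟ^0 = (6 − 5) − 0 = 1, so Ȟ^0 ≅ Z
Ȟ^1 = (6 − 0) − 5 = 1, so Ȟ^1 ≅ Z
Ȟ^2 = (0 − 0) − 0 = 0, so Ȟ^2 ≅ 0


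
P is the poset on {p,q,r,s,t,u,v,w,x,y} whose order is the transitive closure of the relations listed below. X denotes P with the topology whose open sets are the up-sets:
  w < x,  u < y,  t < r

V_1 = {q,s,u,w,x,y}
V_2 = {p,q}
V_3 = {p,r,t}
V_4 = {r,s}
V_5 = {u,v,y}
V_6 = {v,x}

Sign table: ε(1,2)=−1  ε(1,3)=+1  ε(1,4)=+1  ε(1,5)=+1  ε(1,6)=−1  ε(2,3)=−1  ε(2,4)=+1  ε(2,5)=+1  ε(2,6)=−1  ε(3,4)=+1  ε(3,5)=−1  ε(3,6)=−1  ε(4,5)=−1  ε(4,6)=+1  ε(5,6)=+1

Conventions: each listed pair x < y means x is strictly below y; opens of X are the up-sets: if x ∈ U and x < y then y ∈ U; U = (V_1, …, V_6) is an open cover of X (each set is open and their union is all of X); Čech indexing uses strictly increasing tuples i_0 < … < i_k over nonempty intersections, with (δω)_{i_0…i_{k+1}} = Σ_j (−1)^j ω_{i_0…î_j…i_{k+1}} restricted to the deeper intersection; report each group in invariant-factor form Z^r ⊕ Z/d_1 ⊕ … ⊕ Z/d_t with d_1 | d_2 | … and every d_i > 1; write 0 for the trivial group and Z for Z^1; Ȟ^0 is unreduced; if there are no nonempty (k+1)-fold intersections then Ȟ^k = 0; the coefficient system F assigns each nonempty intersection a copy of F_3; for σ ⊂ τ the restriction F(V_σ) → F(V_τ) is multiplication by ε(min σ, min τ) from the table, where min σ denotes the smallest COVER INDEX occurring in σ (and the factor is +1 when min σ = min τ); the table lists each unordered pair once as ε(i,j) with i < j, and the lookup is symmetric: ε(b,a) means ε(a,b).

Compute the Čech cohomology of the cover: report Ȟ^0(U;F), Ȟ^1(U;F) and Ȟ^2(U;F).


Ȟ^0 ≅ 0, Ȟ^1 ≅ Z/3, Ȟ^2 ≅ 0

cover nerve:
  V12={q} V14={s} V15={u,y} V16={x} V23={p} V34={r} V56={v}
C dims 6,7; δ0: rk_F3 6
Ȟ^0: (6−6)−0=0 ⇒ 0
Ȟ^1: (7−0)−6=1 ⇒ Z/3
Ȟ^2: (0−0)−0=0 ⇒ 0


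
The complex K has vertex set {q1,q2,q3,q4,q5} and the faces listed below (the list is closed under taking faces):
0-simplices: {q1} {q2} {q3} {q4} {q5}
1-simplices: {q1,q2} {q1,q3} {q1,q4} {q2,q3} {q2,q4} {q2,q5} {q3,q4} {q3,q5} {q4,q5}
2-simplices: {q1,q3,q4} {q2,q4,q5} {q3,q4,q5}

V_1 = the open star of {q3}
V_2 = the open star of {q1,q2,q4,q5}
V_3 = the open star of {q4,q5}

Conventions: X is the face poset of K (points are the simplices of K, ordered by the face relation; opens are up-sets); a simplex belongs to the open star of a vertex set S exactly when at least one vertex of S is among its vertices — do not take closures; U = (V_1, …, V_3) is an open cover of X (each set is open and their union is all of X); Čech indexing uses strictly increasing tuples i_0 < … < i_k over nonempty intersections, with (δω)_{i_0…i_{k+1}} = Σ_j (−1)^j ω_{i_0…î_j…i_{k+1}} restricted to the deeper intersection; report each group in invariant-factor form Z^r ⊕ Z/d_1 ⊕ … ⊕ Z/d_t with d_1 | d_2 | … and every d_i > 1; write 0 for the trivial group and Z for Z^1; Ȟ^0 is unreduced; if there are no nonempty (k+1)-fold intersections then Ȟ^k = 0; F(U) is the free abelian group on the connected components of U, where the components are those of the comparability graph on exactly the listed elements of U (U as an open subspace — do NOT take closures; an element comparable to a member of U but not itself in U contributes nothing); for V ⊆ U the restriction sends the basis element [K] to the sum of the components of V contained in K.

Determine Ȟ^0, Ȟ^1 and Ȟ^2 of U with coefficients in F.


nonempty intersections:
  V1={{q3},{q1,q3},{q2,q3},{q3,q4},{q3,q5},{q1,q3,q4},{q3,q4,q5}} V2={{q1},{q2},{q4},{q5},{q1,q2},{q1,q3},{q1,q4},{q2,q3},{q2,q4},{q2,q5},{q3,q4},{q3,q5},{q4,q5},{q1,q3,q4},{q2,q4,q5},{q3,q4,q5}} V3={{q4},{q5},{q1,q4},{q2,q4},{q2,q5},{q3,q4},{q3,q5},{q4,q5},{q1,q3,q4},{q2,q4,q5},{q3,q4,q5}}
  V12={{q1,q3},{q2,q3},{q3,q4},{q3,q5},{q1,q3,q4},{q3,q4,q5}} V13={{q3,q4},{q3,q5},{q1,q3,q4},{q3,q4,q5}} V23={{q4},{q5},{q1,q4},{q2,q4},{q2,q5},{q3,q4},{q3,q5},{q4,q5},{q1,q3,q4},{q2,q4,q5},{q3,q4,q5}}
  V123={{q3,q4},{q3,q5},{q1,q3,q4},{q3,q4,q5}}
components per intersection:
  V1: {{q3},{q1,q3},{q2,q3},{q3,q4},{q3,q5},{q1,q3,q4},{q3,q4,q5}}
  V2: {{q1},{q2},{q4},{q5},{q1,q2},{q1,q3},{q1,q4},{q2,q3},{q2,q4},{q2,q5},{q3,q4},{q3,q5},{q4,q5},{q1,q3,q4},{q2,q4,q5},{q3,q4,q5}}
  V3: {{q4},{q5},{q1,q4},{q2,q4},{q2,q5},{q3,q4},{q3,q5},{q4,q5},{q1,q3,q4},{q2,q4,q5},{q3,q4,q5}}
  V12: {{q1,q3},{q3,q4},{q3,q5},{q1,q3,q4},{q3,q4,q5}} {{q2,q3}}
  V13: {{q3,q4},{q3,q5},{q1,q3,q4},{q3,q4,q5}}
  V23: {{q4},{q5},{q1,q4},{q2,q4},{q2,q5},{q3,q4},{q3,q5},{q4,q5},{q1,q3,q4},{q2,q4,q5},{q3,q4,q5}}
  V123: {{q3,q4},{q3,q5},{q1,q3,q4},{q3,q4,q5}}
C dims 3,4,1; δ0: rk 2, SNF 1^2; δ1: rk 1, SNF 1^1
Ȟ^0: (3−2)−0=1 ⇒ Z
Ȟ^1: (4−1)−2=1 ⇒ Z
Ȟ^2: (1−0)−1=0 ⇒ 0

Ȟ^0(U;F) ≅ Z,  Ȟ^1(U;F) ≅ Z,  Ȟ^2(U;F) ≅ 0


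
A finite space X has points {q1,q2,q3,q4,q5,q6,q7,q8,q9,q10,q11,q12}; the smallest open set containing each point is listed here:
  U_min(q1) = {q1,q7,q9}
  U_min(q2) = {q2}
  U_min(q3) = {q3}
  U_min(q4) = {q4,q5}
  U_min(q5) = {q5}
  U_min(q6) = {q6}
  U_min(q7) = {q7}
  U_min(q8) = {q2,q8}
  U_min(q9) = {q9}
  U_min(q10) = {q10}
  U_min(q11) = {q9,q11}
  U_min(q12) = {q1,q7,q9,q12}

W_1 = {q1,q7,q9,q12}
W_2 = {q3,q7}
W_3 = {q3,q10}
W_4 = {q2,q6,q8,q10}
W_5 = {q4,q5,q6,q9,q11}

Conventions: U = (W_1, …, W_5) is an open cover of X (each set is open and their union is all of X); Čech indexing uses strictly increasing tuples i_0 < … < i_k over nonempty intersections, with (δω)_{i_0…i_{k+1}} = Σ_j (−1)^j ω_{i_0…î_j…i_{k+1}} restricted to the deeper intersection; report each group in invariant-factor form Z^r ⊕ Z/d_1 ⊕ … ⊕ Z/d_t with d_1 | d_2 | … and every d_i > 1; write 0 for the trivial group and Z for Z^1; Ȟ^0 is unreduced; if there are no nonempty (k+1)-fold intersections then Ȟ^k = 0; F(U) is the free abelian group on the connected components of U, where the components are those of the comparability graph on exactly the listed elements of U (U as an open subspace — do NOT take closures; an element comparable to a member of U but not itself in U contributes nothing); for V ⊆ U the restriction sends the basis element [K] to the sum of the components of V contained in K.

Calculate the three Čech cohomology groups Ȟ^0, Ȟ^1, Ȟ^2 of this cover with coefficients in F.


Ȟ^0 ≅ Z^6, Ȟ^1 ≅ 0 and Ȟ^2 ≅ 0

cover nerve:
  W12={q7} W15={q9} W23={q3} W34={q10} W45={q6}
components per intersection:
  W1: {q1,q7,q9,q12}
  W2: {q3} {q7}
  W3: {q3} {q10}
  W4: {q2,q8} {q6} {q10}
  W5: {q4,q5} {q6} {q9,q11}
  W12: {q7}
  W15: {q9}
  W23: {q3}
  W34: {q10}
  W45: {q6}
C dims 11,5; δ0: rk 5, SNF 1^5
Ȟ^0: (11−5)−0=6 ⇒ Z^6
Ȟ^1: (5−0)−5=0 ⇒ 0
Ȟ^2: (0−0)−0=0 ⇒ 0


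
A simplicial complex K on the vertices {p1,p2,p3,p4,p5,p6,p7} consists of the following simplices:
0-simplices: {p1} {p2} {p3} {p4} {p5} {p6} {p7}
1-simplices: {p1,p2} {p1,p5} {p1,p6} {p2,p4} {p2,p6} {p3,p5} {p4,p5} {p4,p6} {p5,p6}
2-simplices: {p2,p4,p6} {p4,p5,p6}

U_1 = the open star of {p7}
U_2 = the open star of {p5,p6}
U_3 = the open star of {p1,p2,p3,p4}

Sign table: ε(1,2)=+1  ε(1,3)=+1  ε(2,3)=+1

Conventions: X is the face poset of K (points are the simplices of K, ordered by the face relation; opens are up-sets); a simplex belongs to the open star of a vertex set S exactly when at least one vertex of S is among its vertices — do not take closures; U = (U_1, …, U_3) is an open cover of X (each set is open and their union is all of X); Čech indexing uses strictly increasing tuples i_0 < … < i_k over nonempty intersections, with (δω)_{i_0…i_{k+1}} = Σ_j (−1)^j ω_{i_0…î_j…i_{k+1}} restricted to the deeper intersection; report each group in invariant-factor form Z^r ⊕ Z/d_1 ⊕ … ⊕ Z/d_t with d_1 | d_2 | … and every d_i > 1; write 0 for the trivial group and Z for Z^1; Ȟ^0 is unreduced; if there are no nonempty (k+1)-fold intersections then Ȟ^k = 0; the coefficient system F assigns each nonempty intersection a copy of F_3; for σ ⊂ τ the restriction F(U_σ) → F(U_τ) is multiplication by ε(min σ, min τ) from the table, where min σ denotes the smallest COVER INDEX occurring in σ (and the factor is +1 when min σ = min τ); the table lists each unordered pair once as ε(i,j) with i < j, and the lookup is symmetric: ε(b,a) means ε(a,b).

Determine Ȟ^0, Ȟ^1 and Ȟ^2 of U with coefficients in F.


Ȟ^0 ≅ Z/3 ⊕ Z/3,  Ȟ^1 ≅ 0,  Ȟ^2 ≅ 0

nonempty overlaps:
  U1={{p7}} U2={{p5},{p6},{p1,p5},{p1,p6},{p2,p6},{p3,p5},{p4,p5},{p4,p6},{p5,p6},{p2,p4,p6},{p4,p5,p6}} U3={{p1},{p2},{p3},{p4},{p1,p2},{p1,p5},{p1,p6},{p2,p4},{p2,p6},{p3,p5},{p4,p5},{p4,p6},{p2,p4,p6},{p4,p5,p6}}
  U23={{p1,p5},{p1,p6},{p2,p6},{p3,p5},{p4,p5},{p4,p6},{p2,p4,p6},{p4,p5,p6}}
C dims 3,1; δ0: rk_F3 1
degree 0: 3−1−0 = 2 → Ȟ^0 ≅ Z/3 ⊕ Z/3
degree 1: 1−0−1 = 0 → Ȟ^1 ≅ 0
degree 2: 0−0−0 = 0 → Ȟ^2 ≅ 0


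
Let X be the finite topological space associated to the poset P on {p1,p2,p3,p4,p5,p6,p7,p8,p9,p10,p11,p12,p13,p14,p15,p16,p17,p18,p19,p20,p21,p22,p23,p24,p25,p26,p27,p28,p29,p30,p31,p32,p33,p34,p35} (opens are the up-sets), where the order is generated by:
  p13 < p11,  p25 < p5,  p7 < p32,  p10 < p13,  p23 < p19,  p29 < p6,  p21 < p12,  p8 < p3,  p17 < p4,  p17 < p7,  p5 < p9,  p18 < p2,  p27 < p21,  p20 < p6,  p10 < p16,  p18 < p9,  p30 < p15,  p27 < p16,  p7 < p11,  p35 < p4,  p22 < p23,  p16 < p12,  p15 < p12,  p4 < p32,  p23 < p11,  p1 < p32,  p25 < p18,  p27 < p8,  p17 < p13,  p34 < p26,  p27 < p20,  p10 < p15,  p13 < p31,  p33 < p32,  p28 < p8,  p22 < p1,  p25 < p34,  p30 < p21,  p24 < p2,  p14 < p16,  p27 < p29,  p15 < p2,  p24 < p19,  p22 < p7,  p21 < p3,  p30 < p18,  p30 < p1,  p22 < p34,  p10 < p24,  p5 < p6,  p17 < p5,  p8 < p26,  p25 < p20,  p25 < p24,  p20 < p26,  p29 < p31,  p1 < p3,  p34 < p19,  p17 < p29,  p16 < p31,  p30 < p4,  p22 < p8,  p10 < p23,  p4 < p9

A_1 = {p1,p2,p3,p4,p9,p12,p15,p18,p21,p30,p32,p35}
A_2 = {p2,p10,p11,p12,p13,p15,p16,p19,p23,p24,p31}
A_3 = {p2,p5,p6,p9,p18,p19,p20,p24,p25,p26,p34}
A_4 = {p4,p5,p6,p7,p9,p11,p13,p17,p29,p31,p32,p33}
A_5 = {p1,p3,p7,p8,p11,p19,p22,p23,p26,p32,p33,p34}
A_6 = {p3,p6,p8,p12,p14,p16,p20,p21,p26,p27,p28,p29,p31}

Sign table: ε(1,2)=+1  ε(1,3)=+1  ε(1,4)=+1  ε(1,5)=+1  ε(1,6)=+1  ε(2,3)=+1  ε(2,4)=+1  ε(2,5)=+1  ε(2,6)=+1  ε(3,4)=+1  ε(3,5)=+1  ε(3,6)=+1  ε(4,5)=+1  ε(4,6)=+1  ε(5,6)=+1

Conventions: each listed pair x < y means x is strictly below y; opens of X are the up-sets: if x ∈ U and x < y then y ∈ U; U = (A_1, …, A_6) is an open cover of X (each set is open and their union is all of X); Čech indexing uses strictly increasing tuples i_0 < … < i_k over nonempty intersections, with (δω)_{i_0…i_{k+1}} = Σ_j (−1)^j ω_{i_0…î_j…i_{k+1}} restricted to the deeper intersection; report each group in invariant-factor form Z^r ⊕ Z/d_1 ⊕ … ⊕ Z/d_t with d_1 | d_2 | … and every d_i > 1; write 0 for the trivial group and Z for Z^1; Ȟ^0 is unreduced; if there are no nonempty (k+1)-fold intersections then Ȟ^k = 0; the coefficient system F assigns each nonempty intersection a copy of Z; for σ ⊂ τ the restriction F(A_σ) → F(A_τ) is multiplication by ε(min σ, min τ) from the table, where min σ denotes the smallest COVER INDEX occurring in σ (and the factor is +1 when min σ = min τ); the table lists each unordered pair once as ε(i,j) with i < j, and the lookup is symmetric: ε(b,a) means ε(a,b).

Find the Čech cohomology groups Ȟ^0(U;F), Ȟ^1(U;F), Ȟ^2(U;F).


cover nerve:
  A12={p2,p12,p15} A13={p2,p9,p18} A14={p4,p9,p32} A15={p1,p3,p32} A16={p3,p12,p21} A23={p2,p19,p24} A24={p11,p13,p31} A25={p11,p19,p23} A26={p12,p16,p31} A34={p5,p6,p9} A35={p19,p26,p34} A36={p6,p20,p26} A45={p7,p11,p32,p33} A46={p6,p29,p31} A56={p3,p8,p26}
  A123={p2} A126={p12} A134={p9} A145={p32} A156={p3} A235={p19} A245={p11} A246={p31} A346={p6} A356={p26}
C dims 6,15,10; δ0: rk 5, SNF 1^5; δ1: rk 10, SNF 1^9·2
Ȟ^0: (6−5)−0=1 ⇒ Z
Ȟ^1: (15−10)−5=0 ⇒ 0
Ȟ^2: (10−0)−10=0 plus torsion [2] ⇒ Z/2

Ȟ^0 ≅ Z,  Ȟ^1 ≅ 0,  Ȟ^2 ≅ Z/2


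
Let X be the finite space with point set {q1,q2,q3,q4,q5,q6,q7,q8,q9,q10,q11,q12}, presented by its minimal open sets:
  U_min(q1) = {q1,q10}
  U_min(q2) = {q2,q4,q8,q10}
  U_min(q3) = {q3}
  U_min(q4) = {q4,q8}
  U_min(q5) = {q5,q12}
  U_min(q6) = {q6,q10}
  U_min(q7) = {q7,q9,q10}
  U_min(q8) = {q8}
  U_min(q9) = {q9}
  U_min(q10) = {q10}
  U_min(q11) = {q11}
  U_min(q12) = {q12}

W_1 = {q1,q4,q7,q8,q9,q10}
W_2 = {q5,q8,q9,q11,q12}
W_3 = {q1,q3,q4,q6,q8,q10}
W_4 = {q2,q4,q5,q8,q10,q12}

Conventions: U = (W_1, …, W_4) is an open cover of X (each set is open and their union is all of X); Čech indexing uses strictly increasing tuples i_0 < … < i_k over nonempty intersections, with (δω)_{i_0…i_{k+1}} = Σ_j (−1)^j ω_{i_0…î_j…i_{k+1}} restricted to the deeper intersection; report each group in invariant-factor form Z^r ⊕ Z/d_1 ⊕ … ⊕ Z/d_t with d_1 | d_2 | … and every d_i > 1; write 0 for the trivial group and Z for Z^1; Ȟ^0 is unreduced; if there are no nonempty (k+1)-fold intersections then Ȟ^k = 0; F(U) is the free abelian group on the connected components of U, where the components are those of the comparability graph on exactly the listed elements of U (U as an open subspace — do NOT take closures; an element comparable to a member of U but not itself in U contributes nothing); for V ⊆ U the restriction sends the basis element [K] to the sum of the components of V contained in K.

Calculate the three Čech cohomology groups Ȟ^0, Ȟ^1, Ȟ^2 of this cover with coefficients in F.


Ȟ^0 ≅ Z^4, Ȟ^1 ≅ 0 and Ȟ^2 ≅ 0

nerve of the cover:
  W12={q8,q9} W13={q1,q4,q8,q10} W14={q4,q8,q10} W23={q8} W24={q5,q8,q12} W34={q4,q8,q10}
  W123={q8} W124={q8} W134={q4,q8,q10} W234={q8}
  W1234={q8}
components per intersection:
  W1: {q1,q7,q9,q10} {q4,q8}
  W2: {q5,q12} {q8} {q9} {q11}
  W3: {q1,q6,q10} {q3} {q4,q8}
  W4: {q2,q4,q8,q10} {q5,q12}
  W12: {q8} {q9}
  W13: {q1,q10} {q4,q8}
  W14: {q4,q8} {q10}
  W23: {q8}
  W24: {q5,q12} {q8}
  W34: {q4,q8} {q10}
  W123: {q8}
  W124: {q8}
  W134: {q4,q8} {q10}
  W234: {q8}
  W1234: {q8}
C dims 11,11,5,1; δ0: rk 7, SNF 1^7; δ1: rk 4, SNF 1^4; δ2: rk 1, SNF 1^1
Ȟ^0 = (11 − 7) − 0 = 4, so Ȟ^0 ≅ Z^4
Ȟ^1 = (11 − 4) − 7 = 0, so Ȟ^1 ≅ 0
Ȟ^2 = (5 − 1) − 4 = 0, so Ȟ^2 ≅ 0


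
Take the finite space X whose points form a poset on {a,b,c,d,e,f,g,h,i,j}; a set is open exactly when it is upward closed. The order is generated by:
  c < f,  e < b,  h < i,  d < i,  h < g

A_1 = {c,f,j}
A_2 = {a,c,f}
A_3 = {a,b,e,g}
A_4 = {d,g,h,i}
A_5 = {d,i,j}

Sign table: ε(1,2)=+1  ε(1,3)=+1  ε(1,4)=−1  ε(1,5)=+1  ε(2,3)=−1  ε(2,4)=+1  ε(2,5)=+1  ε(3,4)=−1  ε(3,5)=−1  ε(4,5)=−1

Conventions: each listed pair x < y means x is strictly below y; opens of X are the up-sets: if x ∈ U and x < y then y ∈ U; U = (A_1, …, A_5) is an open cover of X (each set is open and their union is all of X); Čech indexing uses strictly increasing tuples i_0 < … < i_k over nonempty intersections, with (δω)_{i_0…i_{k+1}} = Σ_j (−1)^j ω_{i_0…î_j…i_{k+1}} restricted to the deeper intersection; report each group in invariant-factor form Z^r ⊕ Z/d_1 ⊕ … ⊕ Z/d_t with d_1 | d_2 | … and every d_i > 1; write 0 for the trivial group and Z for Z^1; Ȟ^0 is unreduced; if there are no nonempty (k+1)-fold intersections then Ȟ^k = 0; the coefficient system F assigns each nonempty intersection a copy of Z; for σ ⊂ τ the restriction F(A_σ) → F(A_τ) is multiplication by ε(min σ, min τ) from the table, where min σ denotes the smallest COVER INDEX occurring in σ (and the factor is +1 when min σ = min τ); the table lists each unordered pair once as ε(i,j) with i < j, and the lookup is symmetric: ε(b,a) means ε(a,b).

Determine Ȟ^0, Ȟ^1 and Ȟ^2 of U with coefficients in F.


nerve of the cover:
  A12={c,f} A15={j} A23={a} A34={g} A45={d,i}
C dims 5,5; δ0: rk 5, SNF 1^4·2
Ȟ^0 = (5 − 5) − 0 = 0, so Ȟ^0 ≅ 0
Ȟ^1 = (5 − 0) − 5 = 0 plus torsion [2], so Ȟ^1 ≅ Z/2
Ȟ^2 = (0 − 0) − 0 = 0, so Ȟ^2 ≅ 0

Ȟ^0(U;F) ≅ 0,  Ȟ^1(U;F) ≅ Z/2,  Ȟ^2(U;F) ≅ 0


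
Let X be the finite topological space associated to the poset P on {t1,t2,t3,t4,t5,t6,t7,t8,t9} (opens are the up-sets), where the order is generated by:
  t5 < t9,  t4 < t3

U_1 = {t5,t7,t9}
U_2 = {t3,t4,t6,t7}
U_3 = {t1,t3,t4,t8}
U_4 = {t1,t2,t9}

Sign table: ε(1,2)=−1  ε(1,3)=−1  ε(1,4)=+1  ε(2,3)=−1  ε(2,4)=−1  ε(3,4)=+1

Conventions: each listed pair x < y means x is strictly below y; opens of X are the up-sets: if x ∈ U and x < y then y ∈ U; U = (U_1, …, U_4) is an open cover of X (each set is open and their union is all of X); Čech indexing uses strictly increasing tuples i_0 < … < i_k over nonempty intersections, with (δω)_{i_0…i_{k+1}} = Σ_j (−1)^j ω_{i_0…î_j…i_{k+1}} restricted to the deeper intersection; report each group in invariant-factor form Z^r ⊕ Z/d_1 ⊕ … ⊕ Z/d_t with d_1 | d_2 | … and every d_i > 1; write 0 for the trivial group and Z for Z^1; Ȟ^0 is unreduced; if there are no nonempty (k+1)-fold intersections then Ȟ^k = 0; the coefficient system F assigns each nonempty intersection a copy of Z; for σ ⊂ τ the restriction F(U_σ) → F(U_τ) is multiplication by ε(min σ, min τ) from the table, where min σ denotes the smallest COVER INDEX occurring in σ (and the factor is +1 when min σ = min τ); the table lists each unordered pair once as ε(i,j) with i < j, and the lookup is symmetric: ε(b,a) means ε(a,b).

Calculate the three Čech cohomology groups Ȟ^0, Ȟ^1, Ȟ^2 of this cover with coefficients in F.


nerve of the cover:
  U12={t7} U14={t9} U23={t3,t4} U34={t1}
C dims 4,4; δ0: rk 3, SNF 1^3
Ȟ^0 = (4 − 3) − 0 = 1, so Ȟ^0 ≅ Z
Ȟ^1 = (4 − 0) − 3 = 1, so Ȟ^1 ≅ Z
Ȟ^2 = (0 − 0) − 0 = 0, so Ȟ^2 ≅ 0

Ȟ^0 = Z, Ȟ^1 = Z, Ȟ^2 = 0


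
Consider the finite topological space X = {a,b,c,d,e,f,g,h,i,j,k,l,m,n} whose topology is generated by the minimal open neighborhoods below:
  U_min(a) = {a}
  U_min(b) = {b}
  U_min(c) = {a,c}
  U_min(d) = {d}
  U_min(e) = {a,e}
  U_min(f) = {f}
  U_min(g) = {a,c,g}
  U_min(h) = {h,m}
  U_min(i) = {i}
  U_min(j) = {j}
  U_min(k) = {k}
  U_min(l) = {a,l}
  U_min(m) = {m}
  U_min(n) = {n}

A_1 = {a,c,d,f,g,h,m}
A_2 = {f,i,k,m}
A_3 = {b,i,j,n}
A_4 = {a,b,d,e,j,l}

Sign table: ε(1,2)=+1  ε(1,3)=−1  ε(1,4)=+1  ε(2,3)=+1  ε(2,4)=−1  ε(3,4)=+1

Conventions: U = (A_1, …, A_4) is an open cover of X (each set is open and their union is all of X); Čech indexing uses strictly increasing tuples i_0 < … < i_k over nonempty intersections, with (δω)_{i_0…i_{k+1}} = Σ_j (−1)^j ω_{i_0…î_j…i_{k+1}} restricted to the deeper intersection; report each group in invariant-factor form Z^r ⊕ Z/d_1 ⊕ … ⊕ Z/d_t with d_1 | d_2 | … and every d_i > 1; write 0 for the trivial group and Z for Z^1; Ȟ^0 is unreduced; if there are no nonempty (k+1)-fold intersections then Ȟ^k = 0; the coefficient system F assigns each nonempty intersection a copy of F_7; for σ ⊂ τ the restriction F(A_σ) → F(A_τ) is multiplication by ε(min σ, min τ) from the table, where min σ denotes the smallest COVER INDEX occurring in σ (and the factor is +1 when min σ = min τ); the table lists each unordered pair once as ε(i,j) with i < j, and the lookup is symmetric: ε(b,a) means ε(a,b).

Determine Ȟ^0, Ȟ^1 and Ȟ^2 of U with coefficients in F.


Ȟ^0 = Z/7, Ȟ^1 = Z/7 and Ȟ^2 = 0

nerve simplices:
  A12={f,m} A14={a,d} A23={i} A34={b,j}
C dims 4,4; δ0: rk_F7 3
degree 0: 4−3−0 = 1 → Ȟ^0 ≅ Z/7
degree 1: 4−0−3 = 1 → Ȟ^1 ≅ Z/7
degree 2: 0−0−0 = 0 → Ȟ^2 ≅ 0


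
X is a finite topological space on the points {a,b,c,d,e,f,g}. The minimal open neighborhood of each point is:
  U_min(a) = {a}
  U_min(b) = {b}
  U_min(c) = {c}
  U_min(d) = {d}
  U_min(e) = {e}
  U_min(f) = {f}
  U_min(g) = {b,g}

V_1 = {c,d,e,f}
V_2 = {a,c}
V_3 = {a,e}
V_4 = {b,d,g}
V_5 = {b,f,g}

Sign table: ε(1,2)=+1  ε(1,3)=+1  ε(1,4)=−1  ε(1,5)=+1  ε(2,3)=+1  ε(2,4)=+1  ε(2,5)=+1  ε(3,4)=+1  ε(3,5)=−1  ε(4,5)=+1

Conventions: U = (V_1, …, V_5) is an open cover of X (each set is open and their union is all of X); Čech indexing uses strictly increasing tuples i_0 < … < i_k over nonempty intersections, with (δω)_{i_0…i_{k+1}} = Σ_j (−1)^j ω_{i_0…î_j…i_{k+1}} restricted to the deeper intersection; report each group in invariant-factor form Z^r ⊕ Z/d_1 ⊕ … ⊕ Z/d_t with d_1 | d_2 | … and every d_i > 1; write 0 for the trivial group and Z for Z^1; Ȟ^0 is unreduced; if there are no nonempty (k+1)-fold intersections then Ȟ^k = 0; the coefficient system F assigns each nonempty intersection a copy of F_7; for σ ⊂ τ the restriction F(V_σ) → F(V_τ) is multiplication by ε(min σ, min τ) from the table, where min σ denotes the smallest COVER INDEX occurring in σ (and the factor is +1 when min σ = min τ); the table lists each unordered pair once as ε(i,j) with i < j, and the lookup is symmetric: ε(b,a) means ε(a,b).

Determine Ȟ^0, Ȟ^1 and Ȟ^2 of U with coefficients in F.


nerve of the cover:
  V12={c} V13={e} V14={d} V15={f} V23={a} V45={b,g}
C dims 5,6; δ0: rk_F7 5
Ȟ^0 = (5 − 5) − 0 = 0, so Ȟ^0 ≅ 0
Ȟ^1 = (6 − 0) − 5 = 1, so Ȟ^1 ≅ Z/7
Ȟ^2 = (0 − 0) − 0 = 0, so Ȟ^2 ≅ 0

Ȟ^0 ≅ 0; Ȟ^1 ≅ Z/7; Ȟ^2 ≅ 0


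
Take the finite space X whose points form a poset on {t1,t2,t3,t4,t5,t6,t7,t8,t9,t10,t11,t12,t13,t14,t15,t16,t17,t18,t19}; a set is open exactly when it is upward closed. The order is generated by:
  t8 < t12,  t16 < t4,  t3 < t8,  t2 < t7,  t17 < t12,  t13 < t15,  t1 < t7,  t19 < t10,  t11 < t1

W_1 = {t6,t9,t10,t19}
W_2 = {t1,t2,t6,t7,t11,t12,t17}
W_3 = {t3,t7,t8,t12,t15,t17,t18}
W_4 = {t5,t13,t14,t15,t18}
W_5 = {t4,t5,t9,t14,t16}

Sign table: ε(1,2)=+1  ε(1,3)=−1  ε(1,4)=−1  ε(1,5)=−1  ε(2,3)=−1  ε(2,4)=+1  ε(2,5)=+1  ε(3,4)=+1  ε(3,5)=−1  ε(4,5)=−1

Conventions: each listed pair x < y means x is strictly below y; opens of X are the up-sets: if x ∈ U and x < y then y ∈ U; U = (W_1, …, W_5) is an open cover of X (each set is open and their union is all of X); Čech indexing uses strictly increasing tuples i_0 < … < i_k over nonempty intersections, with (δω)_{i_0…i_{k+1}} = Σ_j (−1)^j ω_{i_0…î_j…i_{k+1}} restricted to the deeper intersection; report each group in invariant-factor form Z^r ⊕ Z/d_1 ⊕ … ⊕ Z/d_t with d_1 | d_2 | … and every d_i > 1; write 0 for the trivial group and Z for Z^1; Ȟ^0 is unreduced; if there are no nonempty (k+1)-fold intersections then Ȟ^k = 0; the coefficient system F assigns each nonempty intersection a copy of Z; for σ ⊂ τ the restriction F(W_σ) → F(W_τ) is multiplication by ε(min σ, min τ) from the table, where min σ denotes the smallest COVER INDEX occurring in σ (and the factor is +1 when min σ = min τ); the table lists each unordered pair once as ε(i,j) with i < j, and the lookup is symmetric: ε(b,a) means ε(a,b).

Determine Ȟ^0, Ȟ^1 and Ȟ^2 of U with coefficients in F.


Ȟ^0(U;F) ≅ 0; Ȟ^1(U;F) ≅ Z/2; Ȟ^2(U;F) ≅ 0

cover nerve:
  W12={t6} W15={t9} W23={t7,t12,t17} W34={t15,t18} W45={t5,t14}
C dims 5,5; δ0: rk 5, SNF 1^4·2
Ȟ^0: (5−5)−0=0 ⇒ 0
Ȟ^1: (5−0)−5=0 plus torsion [2] ⇒ Z/2
Ȟ^2: (0−0)−0=0 ⇒ 0


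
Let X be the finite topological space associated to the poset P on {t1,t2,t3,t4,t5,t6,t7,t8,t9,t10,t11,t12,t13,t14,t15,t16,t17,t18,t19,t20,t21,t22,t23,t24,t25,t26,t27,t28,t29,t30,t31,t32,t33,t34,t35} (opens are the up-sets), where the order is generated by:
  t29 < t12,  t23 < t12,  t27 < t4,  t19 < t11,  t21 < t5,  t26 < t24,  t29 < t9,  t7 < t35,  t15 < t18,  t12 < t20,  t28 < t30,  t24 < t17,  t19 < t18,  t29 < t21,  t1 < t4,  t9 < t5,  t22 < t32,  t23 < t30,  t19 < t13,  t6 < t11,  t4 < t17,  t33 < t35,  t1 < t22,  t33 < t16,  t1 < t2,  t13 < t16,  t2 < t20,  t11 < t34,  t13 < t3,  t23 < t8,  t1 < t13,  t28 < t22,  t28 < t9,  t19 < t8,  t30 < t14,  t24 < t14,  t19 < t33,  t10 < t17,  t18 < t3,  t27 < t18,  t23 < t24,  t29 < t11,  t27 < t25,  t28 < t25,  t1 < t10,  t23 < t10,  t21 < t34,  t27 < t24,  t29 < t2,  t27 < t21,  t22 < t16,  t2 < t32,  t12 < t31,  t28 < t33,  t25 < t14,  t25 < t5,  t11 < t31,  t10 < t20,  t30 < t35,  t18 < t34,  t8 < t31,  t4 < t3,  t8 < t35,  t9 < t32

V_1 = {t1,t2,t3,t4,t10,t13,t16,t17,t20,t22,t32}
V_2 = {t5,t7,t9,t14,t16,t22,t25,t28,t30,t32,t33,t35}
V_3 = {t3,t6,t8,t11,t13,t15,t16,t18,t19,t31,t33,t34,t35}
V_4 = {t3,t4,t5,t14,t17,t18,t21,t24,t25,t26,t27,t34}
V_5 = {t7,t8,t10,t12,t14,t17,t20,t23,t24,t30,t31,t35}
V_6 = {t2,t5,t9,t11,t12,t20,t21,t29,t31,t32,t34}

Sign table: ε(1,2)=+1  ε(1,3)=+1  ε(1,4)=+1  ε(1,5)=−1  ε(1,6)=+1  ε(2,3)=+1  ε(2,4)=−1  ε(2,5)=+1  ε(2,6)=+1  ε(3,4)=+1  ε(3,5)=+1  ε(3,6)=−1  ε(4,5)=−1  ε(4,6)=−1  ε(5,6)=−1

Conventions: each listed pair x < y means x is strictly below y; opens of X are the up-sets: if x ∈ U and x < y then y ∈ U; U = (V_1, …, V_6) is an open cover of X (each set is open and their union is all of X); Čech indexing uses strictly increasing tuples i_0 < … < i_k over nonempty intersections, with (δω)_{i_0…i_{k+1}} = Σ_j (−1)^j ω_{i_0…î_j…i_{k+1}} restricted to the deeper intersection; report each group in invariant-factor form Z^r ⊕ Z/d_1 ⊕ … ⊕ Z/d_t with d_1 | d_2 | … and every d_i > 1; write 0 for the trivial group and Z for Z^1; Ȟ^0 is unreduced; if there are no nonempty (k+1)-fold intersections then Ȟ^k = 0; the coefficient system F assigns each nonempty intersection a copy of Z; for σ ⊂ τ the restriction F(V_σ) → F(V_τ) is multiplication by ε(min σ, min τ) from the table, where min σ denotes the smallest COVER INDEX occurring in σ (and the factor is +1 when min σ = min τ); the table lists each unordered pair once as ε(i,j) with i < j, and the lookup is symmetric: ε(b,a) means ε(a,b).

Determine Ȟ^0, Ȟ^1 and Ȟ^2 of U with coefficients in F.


Ȟ^0 ≅ 0; Ȟ^1 ≅ Z/2; Ȟ^2 ≅ Z

nerve simplices:
  V12={t16,t22,t32} V13={t3,t13,t16} V14={t3,t4,t17} V15={t10,t17,t20} V16={t2,t20,t32} V23={t16,t33,t35} V24={t5,t14,t25} V25={t7,t14,t30,t35} V26={t5,t9,t32} V34={t3,t18,t34} V35={t8,t31,t35} V36={t11,t31,t34} V45={t14,t17,t24} V46={t5,t21,t34} V56={t12,t20,t31}
  V123={t16} V126={t32} V134={t3} V145={t17} V156={t20} V235={t35} V245={t14} V246={t5} V346={t34} V356={t31}
C dims 6,15,10; δ0: rk 6, SNF 1^5·2; δ1: rk 9, SNF 1^9
degree 0: 6−6−0 = 0 → Ȟ^0 ≅ 0
degree 1: 15−9−6 = 0 plus torsion [2] → Ȟ^1 ≅ Z/2
degree 2: 10−0−9 = 1 → Ȟ^2 ≅ Z


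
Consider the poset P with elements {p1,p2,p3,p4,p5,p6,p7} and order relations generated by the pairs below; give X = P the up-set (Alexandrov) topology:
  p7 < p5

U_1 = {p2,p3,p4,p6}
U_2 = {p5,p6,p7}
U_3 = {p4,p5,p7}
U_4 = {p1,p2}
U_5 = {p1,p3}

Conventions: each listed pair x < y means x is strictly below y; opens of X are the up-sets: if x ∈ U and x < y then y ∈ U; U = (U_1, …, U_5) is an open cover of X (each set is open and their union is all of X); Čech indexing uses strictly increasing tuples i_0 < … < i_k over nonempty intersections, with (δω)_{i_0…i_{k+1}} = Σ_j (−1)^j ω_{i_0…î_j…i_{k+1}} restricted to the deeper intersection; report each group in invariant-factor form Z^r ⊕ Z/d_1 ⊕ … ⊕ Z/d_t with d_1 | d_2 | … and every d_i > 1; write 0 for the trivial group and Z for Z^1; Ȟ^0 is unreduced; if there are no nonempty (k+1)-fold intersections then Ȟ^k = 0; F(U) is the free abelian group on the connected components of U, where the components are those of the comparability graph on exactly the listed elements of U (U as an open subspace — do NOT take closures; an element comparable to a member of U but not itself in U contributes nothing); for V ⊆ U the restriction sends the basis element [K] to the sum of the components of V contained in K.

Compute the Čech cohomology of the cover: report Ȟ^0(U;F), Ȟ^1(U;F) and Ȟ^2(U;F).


nonempty intersections:
  U12={p6} U13={p4} U14={p2} U15={p3} U23={p5,p7} U45={p1}
components per intersection:
  U1: {p2} {p3} {p4} {p6}
  U2: {p5,p7} {p6}
  U3: {p4} {p5,p7}
  U4: {p1} {p2}
  U5: {p1} {p3}
  U12: {p6}
  U13: {p4}
  U14: {p2}
  U15: {p3}
  U23: {p5,p7}
  U45: {p1}
C dims 12,6; δ0: rk 6, SNF 1^6
Ȟ^0: (12−6)−0=6 ⇒ Z^6
Ȟ^1: (6−0)−6=0 ⇒ 0
Ȟ^2: (0−0)−0=0 ⇒ 0

Ȟ^0 = Z^6, Ȟ^1 = 0 and Ȟ^2 = 0


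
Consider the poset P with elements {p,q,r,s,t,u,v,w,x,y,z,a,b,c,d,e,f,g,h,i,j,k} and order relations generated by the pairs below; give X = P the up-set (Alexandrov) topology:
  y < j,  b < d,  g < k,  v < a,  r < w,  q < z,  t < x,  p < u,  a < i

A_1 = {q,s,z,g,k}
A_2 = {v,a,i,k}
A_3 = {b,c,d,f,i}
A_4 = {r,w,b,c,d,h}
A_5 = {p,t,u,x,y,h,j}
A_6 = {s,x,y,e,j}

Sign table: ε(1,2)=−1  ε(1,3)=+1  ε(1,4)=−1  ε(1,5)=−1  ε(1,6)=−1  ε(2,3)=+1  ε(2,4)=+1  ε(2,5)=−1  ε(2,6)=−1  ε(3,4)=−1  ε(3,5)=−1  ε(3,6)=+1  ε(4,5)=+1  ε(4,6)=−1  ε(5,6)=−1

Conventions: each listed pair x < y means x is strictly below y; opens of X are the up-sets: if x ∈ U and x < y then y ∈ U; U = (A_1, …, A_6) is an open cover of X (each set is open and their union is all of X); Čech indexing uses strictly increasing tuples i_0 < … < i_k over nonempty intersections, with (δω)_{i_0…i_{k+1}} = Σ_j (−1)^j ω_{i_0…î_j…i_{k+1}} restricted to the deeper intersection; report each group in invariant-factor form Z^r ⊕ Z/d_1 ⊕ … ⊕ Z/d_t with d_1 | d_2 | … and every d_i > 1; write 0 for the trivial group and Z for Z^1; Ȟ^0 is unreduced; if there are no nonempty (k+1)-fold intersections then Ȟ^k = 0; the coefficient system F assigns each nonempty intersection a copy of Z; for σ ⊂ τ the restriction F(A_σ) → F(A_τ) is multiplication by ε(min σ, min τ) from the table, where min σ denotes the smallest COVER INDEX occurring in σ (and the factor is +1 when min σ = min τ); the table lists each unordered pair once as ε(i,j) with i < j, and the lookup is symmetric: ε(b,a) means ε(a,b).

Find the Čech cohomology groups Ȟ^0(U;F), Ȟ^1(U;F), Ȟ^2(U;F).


Ȟ^0 ≅ Z,  Ȟ^1 ≅ Z,  Ȟ^2 ≅ 0

nerve of the cover:
  A12={k} A16={s} A23={i} A34={b,c,d} A45={h} A56={x,y,j}
C dims 6,6; δ0: rk 5, SNF 1^5
Ȟ^0 = (6 − 5) − 0 = 1, so Ȟ^0 ≅ Z
Ȟ^1 = (6 − 0) − 5 = 1, so Ȟ^1 ≅ Z
Ȟ^2 = (0 − 0) − 0 = 0, so Ȟ^2 ≅ 0


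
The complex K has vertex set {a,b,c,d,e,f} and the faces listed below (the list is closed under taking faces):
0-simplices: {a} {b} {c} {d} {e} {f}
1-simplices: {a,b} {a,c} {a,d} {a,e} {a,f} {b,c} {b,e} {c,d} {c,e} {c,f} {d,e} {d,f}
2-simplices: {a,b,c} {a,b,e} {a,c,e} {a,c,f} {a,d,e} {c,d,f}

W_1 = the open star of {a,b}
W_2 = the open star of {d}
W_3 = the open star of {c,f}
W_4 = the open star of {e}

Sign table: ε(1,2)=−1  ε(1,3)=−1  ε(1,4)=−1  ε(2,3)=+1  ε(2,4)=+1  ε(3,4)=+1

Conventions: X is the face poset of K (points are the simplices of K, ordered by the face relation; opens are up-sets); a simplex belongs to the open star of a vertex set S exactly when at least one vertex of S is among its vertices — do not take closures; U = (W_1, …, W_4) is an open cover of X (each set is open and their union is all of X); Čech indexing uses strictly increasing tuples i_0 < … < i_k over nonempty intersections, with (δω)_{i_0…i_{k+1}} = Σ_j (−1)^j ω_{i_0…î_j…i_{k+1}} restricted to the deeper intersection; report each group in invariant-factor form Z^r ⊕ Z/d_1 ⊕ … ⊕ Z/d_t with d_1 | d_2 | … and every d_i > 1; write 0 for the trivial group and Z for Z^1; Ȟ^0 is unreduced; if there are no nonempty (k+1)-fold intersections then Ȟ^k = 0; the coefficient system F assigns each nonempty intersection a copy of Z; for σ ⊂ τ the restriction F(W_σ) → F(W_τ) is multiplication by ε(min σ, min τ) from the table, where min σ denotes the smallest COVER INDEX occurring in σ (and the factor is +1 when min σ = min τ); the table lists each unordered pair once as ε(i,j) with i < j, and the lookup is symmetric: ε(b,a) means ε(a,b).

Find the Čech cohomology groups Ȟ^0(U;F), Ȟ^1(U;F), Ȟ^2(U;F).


nonempty intersections:
  W1={{a},{b},{a,b},{a,c},{a,d},{a,e},{a,f},{b,c},{b,e},{a,b,c},{a,b,e},{a,c,e},{a,c,f},{a,d,e}} W2={{d},{a,d},{c,d},{d,e},{d,f},{a,d,e},{c,d,f}} W3={{c},{f},{a,c},{a,f},{b,c},{c,d},{c,e},{c,f},{d,f},{a,b,c},{a,c,e},{a,c,f},{c,d,f}} W4={{e},{a,e},{b,e},{c,e},{d,e},{a,b,e},{a,c,e},{a,d,e}}
  W12={{a,d},{a,d,e}} W13={{a,c},{a,f},{b,c},{a,b,c},{a,c,e},{a,c,f}} W14={{a,e},{b,e},{a,b,e},{a,c,e},{a,d,e}} W23={{c,d},{d,f},{c,d,f}} W24={{d,e},{a,d,e}} W34={{c,e},{a,c,e}}
  W124={{a,d,e}} W134={{a,c,e}}
C dims 4,6,2; δ0: rk 3, SNF 1^3; δ1: rk 2, SNF 1^2
Ȟ^0: (4−3)−0=1 ⇒ Z
Ȟ^1: (6−2)−3=1 ⇒ Z
Ȟ^2: (2−0)−2=0 ⇒ 0

Ȟ^0 ≅ Z, Ȟ^1 ≅ Z, Ȟ^2 ≅ 0
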